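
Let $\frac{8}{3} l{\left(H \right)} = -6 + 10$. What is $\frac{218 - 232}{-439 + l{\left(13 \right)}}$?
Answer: $\frac{4}{125} \approx 0.032$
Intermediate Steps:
$l{\left(H \right)} = \frac{3}{2}$ ($l{\left(H \right)} = \frac{3 \left(-6 + 10\right)}{8} = \frac{3}{8} \cdot 4 = \frac{3}{2}$)
$\frac{218 - 232}{-439 + l{\left(13 \right)}} = \frac{218 - 232}{-439 + \frac{3}{2}} = - \frac{14}{- \frac{875}{2}} = \left(-14\right) \left(- \frac{2}{875}\right) = \frac{4}{125}$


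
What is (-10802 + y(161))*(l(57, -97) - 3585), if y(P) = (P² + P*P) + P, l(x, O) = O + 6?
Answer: -151454876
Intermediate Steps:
l(x, O) = 6 + O
y(P) = P + 2*P² (y(P) = (P² + P²) + P = 2*P² + P = P + 2*P²)
(-10802 + y(161))*(l(57, -97) - 3585) = (-10802 + 161*(1 + 2*161))*((6 - 97) - 3585) = (-10802 + 161*(1 + 322))*(-91 - 3585) = (-10802 + 161*323)*(-3676) = (-10802 + 52003)*(-3676) = 41201*(-3676) = -151454876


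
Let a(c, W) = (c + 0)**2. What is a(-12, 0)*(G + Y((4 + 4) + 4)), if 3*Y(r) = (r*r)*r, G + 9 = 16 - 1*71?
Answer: 73728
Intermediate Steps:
a(c, W) = c**2
G = -64 (G = -9 + (16 - 1*71) = -9 + (16 - 71) = -9 - 55 = -64)
Y(r) = r**3/3 (Y(r) = ((r*r)*r)/3 = (r**2*r)/3 = r**3/3)
a(-12, 0)*(G + Y((4 + 4) + 4)) = (-12)**2*(-64 + ((4 + 4) + 4)**3/3) = 144*(-64 + (8 + 4)**3/3) = 144*(-64 + (1/3)*12**3) = 144*(-64 + (1/3)*1728) = 144*(-64 + 576) = 144*512 = 73728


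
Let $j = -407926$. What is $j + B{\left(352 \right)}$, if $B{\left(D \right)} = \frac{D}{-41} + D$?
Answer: $- \frac{16710886}{41} \approx -4.0758 \cdot 10^{5}$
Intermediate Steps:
$B{\left(D \right)} = \frac{40 D}{41}$ ($B{\left(D \right)} = D \left(- \frac{1}{41}\right) + D = - \frac{D}{41} + D = \frac{40 D}{41}$)
$j + B{\left(352 \right)} = -407926 + \frac{40}{41} \cdot 352 = -407926 + \frac{14080}{41} = - \frac{16710886}{41}$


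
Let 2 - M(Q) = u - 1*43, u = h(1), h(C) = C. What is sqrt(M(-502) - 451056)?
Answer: 2*I*sqrt(112753) ≈ 671.57*I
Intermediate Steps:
u = 1
M(Q) = 44 (M(Q) = 2 - (1 - 1*43) = 2 - (1 - 43) = 2 - 1*(-42) = 2 + 42 = 44)
sqrt(M(-502) - 451056) = sqrt(44 - 451056) = sqrt(-451012) = 2*I*sqrt(112753)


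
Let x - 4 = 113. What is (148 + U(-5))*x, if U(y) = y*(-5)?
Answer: 20241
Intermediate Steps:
x = 117 (x = 4 + 113 = 117)
U(y) = -5*y
(148 + U(-5))*x = (148 - 5*(-5))*117 = (148 + 25)*117 = 173*117 = 20241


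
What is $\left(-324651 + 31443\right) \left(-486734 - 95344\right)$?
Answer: $170669926224$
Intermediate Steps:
$\left(-324651 + 31443\right) \left(-486734 - 95344\right) = \left(-293208\right) \left(-582078\right) = 170669926224$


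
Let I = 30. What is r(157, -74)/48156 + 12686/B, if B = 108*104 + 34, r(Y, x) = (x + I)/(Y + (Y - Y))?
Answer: 11988988226/10647062859 ≈ 1.1260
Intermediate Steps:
r(Y, x) = (30 + x)/Y (r(Y, x) = (x + 30)/(Y + (Y - Y)) = (30 + x)/(Y + 0) = (30 + x)/Y)
B = 11266 (B = 11232 + 34 = 11266)
r(157, -74)/48156 + 12686/B = ((30 - 74)/157)/48156 + 12686/11266 = ((1/157)*(-44))*(1/48156) + 12686*(1/11266) = -44/157*1/48156 + 6343/5633 = -11/1890123 + 6343/5633 = 11988988226/10647062859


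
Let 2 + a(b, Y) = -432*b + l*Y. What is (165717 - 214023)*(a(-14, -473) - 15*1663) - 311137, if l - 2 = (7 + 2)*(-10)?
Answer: -1098064987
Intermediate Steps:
l = -88 (l = 2 + (7 + 2)*(-10) = 2 + 9*(-10) = 2 - 90 = -88)
a(b, Y) = -2 - 432*b - 88*Y (a(b, Y) = -2 + (-432*b - 88*Y) = -2 - 432*b - 88*Y)
(165717 - 214023)*(a(-14, -473) - 15*1663) - 311137 = (165717 - 214023)*((-2 - 432*(-14) - 88*(-473)) - 15*1663) - 311137 = -48306*((-2 + 6048 + 41624) - 24945) - 311137 = -48306*(47670 - 24945) - 311137 = -48306*22725 - 311137 = -1097753850 - 311137 = -1098064987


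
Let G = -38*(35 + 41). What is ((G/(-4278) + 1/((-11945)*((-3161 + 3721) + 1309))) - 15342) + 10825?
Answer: -71890278187678/15917871165 ≈ -4516.3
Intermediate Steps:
G = -2888 (G = -38*76 = -2888)
((G/(-4278) + 1/((-11945)*((-3161 + 3721) + 1309))) - 15342) + 10825 = ((-2888/(-4278) + 1/((-11945)*((-3161 + 3721) + 1309))) - 15342) + 10825 = ((-2888*(-1/4278) - 1/(11945*(560 + 1309))) - 15342) + 10825 = ((1444/2139 - 1/11945/1869) - 15342) + 10825 = ((1444/2139 - 1/11945*1/1869) - 15342) + 10825 = ((1444/2139 - 1/22325205) - 15342) + 10825 = (10745864627/15917871165 - 15342) + 10825 = -244201233548803/15917871165 + 10825 = -71890278187678/15917871165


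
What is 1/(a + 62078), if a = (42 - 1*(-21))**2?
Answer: 1/66047 ≈ 1.5141e-5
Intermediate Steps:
a = 3969 (a = (42 + 21)**2 = 63**2 = 3969)
1/(a + 62078) = 1/(3969 + 62078) = 1/66047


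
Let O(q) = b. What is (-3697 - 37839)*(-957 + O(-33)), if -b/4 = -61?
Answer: 29615168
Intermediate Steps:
b = 244 (b = -4*(-61) = 244)
O(q) = 244
(-3697 - 37839)*(-957 + O(-33)) = (-3697 - 37839)*(-957 + 244) = -41536*(-713) = 29615168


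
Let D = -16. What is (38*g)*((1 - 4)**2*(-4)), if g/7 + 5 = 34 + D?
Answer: -124488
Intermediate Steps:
g = 91 (g = -35 + 7*(34 - 16) = -35 + 7*18 = -35 + 126 = 91)
(38*g)*((1 - 4)**2*(-4)) = (38*91)*((1 - 4)**2*(-4)) = 3458*((-3)**2*(-4)) = 3458*(9*(-4)) = 3458*(-36) = -124488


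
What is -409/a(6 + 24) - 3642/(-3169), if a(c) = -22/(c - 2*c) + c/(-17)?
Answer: 331468701/833447 ≈ 397.71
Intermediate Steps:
a(c) = 22/c - c/17 (a(c) = -22*(-1/c) + c*(-1/17) = -(-22)/c - c/17 = 22/c - c/17)
-409/a(6 + 24) - 3642/(-3169) = -409/(22/(6 + 24) - (6 + 24)/17) - 3642/(-3169) = -409/(22/30 - 1/17*30) - 3642*(-1/3169) = -409/(22*(1/30) - 30/17) + 3642/3169 = -409/(11/15 - 30/17) + 3642/3169 = -409/(-263/255) + 3642/3169 = -409*(-255/263) + 3642/3169 = 104295/263 + 3642/3169 = 331468701/833447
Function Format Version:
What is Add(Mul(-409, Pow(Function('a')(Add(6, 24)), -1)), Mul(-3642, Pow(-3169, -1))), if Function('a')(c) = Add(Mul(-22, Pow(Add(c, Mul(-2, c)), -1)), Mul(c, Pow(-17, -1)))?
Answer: Rational(331468701, 833447) ≈ 397.71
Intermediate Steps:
Function('a')(c) = Add(Mul(22, Pow(c, -1)), Mul(Rational(-1, 17), c)) (Function('a')(c) = Add(Mul(-22, Pow(Mul(-1, c), -1)), Mul(c, Rational(-1, 17))) = Add(Mul(-22, Mul(-1, Pow(c, -1))), Mul(Rational(-1, 17), c)) = Add(Mul(22, Pow(c, -1)), Mul(Rational(-1, 17), c)))
Add(Mul(-409, Pow(Function('a')(Add(6, 24)), -1)), Mul(-3642, Pow(-3169, -1))) = Add(Mul(-409, Pow(Add(Mul(22, Pow(Add(6, 24), -1)), Mul(Rational(-1, 17), Add(6, 24))), -1)), Mul(-3642, Pow(-3169, -1))) = Add(Mul(-409, Pow(Add(Mul(22, Pow(30, -1)), Mul(Rational(-1, 17), 30)), -1)), Mul(-3642, Rational(-1, 3169))) = Add(Mul(-409, Pow(Add(Mul(22, Rational(1, 30)), Rational(-30, 17)), -1)), Rational(3642, 3169)) = Add(Mul(-409, Pow(Add(Rational(11, 15), Rational(-30, 17)), -1)), Rational(3642, 3169)) = Add(Mul(-409, Pow(Rational(-263, 255), -1)), Rational(3642, 3169)) = Add(Mul(-409, Rational(-255, 263)), Rational(3642, 3169)) = Add(Rational(104295, 263), Rational(3642, 3169)) = Rational(331468701, 833447)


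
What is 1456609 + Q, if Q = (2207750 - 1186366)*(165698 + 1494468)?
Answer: 1695668446353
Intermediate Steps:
Q = 1695666989744 (Q = 1021384*1660166 = 1695666989744)
1456609 + Q = 1456609 + 1695666989744 = 1695668446353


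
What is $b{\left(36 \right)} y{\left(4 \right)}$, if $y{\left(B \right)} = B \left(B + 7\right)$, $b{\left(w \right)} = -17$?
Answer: $-748$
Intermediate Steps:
$y{\left(B \right)} = B \left(7 + B\right)$
$b{\left(36 \right)} y{\left(4 \right)} = - 17 \cdot 4 \left(7 + 4\right) = - 17 \cdot 4 \cdot 11 = \left(-17\right) 44 = -748$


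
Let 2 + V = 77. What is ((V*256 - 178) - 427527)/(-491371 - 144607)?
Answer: 408505/635978 ≈ 0.64233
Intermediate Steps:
V = 75 (V = -2 + 77 = 75)
((V*256 - 178) - 427527)/(-491371 - 144607) = ((75*256 - 178) - 427527)/(-491371 - 144607) = ((19200 - 178) - 427527)/(-635978) = (19022 - 427527)*(-1/635978) = -408505*(-1/635978) = 408505/635978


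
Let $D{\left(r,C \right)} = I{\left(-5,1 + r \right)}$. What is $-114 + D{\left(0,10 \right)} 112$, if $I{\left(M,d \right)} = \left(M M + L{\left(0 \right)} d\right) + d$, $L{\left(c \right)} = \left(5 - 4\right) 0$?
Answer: $2798$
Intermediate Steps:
$L{\left(c \right)} = 0$ ($L{\left(c \right)} = 1 \cdot 0 = 0$)
$I{\left(M,d \right)} = d + M^{2}$ ($I{\left(M,d \right)} = \left(M M + 0 d\right) + d = \left(M^{2} + 0\right) + d = M^{2} + d = d + M^{2}$)
$D{\left(r,C \right)} = 26 + r$ ($D{\left(r,C \right)} = \left(1 + r\right) + \left(-5\right)^{2} = \left(1 + r\right) + 25 = 26 + r$)
$-114 + D{\left(0,10 \right)} 112 = -114 + \left(26 + 0\right) 112 = -114 + 26 \cdot 112 = -114 + 2912 = 2798$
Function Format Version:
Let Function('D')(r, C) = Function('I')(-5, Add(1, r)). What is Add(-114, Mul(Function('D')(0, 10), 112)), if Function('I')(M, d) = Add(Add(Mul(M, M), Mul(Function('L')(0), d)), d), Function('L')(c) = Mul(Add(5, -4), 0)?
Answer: 2798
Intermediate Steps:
Function('L')(c) = 0 (Function('L')(c) = Mul(1, 0) = 0)
Function('I')(M, d) = Add(d, Pow(M, 2)) (Function('I')(M, d) = Add(Add(Mul(M, M), Mul(0, d)), d) = Add(Add(Pow(M, 2), 0), d) = Add(Pow(M, 2), d) = Add(d, Pow(M, 2)))
Function('D')(r, C) = Add(26, r) (Function('D')(r, C) = Add(Add(1, r), Pow(-5, 2)) = Add(Add(1, r), 25) = Add(26, r))
Add(-114, Mul(Function('D')(0, 10), 112)) = Add(-114, Mul(Add(26, 0), 112)) = Add(-114, Mul(26, 112)) = Add(-114, 2912) = 2798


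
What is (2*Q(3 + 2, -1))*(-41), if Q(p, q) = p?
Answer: -410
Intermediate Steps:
(2*Q(3 + 2, -1))*(-41) = (2*(3 + 2))*(-41) = (2*5)*(-41) = 10*(-41) = -410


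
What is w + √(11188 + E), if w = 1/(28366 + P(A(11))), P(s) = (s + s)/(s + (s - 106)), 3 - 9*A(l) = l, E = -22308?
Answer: 485/13757518 + 4*I*√695 ≈ 3.5253e-5 + 105.45*I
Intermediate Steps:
A(l) = ⅓ - l/9
P(s) = 2*s/(-106 + 2*s) (P(s) = (2*s)/(s + (-106 + s)) = (2*s)/(-106 + 2*s) = 2*s/(-106 + 2*s))
w = 485/13757518 (w = 1/(28366 + (⅓ - ⅑*11)/(-53 + (⅓ - ⅑*11))) = 1/(28366 + (⅓ - 11/9)/(-53 + (⅓ - 11/9))) = 1/(28366 - 8/(9*(-53 - 8/9))) = 1/(28366 - 8/(9*(-485/9))) = 1/(28366 - 8/9*(-9/485)) = 1/(28366 + 8/485) = 1/(13757518/485) = 485/13757518 ≈ 3.5253e-5)
w + √(11188 + E) = 485/13757518 + √(11188 - 22308) = 485/13757518 + √(-11120) = 485/13757518 + 4*I*√695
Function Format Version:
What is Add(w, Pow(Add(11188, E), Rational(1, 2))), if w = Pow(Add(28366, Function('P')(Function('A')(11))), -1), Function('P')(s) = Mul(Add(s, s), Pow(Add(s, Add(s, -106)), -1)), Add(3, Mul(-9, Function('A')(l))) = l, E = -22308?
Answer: Add(Rational(485, 13757518), Mul(4, I, Pow(695, Rational(1, 2)))) ≈ Add(3.5253e-5, Mul(105.45, I))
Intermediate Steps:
Function('A')(l) = Add(Rational(1, 3), Mul(Rational(-1, 9), l))
Function('P')(s) = Mul(2, s, Pow(Add(-106, Mul(2, s)), -1)) (Function('P')(s) = Mul(Mul(2, s), Pow(Add(s, Add(-106, s)), -1)) = Mul(Mul(2, s), Pow(Add(-106, Mul(2, s)), -1)) = Mul(2, s, Pow(Add(-106, Mul(2, s)), -1)))
w = Rational(485, 13757518) (w = Pow(Add(28366, Mul(Add(Rational(1, 3), Mul(Rational(-1, 9), 11)), Pow(Add(-53, Add(Rational(1, 3), Mul(Rational(-1, 9), 11))), -1))), -1) = Pow(Add(28366, Mul(Add(Rational(1, 3), Rational(-11, 9)), Pow(Add(-53, Add(Rational(1, 3), Rational(-11, 9))), -1))), -1) = Pow(Add(28366, Mul(Rational(-8, 9), Pow(Add(-53, Rational(-8, 9)), -1))), -1) = Pow(Add(28366, Mul(Rational(-8, 9), Pow(Rational(-485, 9), -1))), -1) = Pow(Add(28366, Mul(Rational(-8, 9), Rational(-9, 485))), -1) = Pow(Add(28366, Rational(8, 485)), -1) = Pow(Rational(13757518, 485), -1) = Rational(485, 13757518) ≈ 3.5253e-5)
Add(w, Pow(Add(11188, E), Rational(1, 2))) = Add(Rational(485, 13757518), Pow(Add(11188, -22308), Rational(1, 2))) = Add(Rational(485, 13757518), Pow(-11120, Rational(1, 2))) = Add(Rational(485, 13757518), Mul(4, I, Pow(695, Rational(1, 2))))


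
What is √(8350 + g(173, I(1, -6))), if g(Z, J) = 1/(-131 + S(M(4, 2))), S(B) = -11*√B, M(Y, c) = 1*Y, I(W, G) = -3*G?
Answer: √21718333/51 ≈ 91.378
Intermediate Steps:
M(Y, c) = Y
g(Z, J) = -1/153 (g(Z, J) = 1/(-131 - 11*√4) = 1/(-131 - 11*2) = 1/(-131 - 22) = 1/(-153) = -1/153)
√(8350 + g(173, I(1, -6))) = √(8350 - 1/153) = √(1277549/153) = √21718333/51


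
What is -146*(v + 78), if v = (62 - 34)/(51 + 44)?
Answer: -1085948/95 ≈ -11431.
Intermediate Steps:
v = 28/95 ≈ 0.29474
-146*(v + 78) = -146*(28/95 + 78) = -146*7438/95 = -1085948/95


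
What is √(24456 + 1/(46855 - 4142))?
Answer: √368739962537/3883 ≈ 156.38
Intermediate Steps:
√(24456 + 1/(46855 - 4142)) = √(24456 + 1/42713) = √(1044589129/42713) = √368739962537/3883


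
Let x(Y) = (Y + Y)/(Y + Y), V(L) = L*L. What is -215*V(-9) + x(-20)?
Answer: -17414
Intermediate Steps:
V(L) = L²
x(Y) = 1 (x(Y) = (2*Y)/((2*Y)) = (2*Y)*(1/(2*Y)) = 1)
-215*V(-9) + x(-20) = -215*(-9)² + 1 = -215*81 + 1 = -17415 + 1 = -17414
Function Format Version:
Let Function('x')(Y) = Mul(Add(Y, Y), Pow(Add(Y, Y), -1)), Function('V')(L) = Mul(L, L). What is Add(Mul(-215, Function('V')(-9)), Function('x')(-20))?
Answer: -17414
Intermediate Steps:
Function('V')(L) = Pow(L, 2)
Function('x')(Y) = 1 (Function('x')(Y) = Mul(Mul(2, Y), Pow(Mul(2, Y), -1)) = Mul(Mul(2, Y), Mul(Rational(1, 2), Pow(Y, -1))) = 1)
Add(Mul(-215, Function('V')(-9)), Function('x')(-20)) = Add(Mul(-215, Pow(-9, 2)), 1) = Add(Mul(-215, 81), 1) = Add(-17415, 1) = -17414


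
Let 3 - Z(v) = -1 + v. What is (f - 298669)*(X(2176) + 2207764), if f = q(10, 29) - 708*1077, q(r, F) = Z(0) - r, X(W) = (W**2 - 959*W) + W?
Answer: -5155405955212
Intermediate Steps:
Z(v) = 4 - v (Z(v) = 3 - (-1 + v) = 3 + (1 - v) = 4 - v)
X(W) = W**2 - 958*W
q(r, F) = 4 - r (q(r, F) = (4 - 1*0) - r = (4 + 0) - r = 4 - r)
f = -762522 (f = (4 - 1*10) - 708*1077 = (4 - 10) - 762516 = -6 - 762516 = -762522)
(f - 298669)*(X(2176) + 2207764) = (-762522 - 298669)*(2176*(-958 + 2176) + 2207764) = -1061191*(2176*1218 + 2207764) = -1061191*(2650368 + 2207764) = -1061191*4858132 = -5155405955212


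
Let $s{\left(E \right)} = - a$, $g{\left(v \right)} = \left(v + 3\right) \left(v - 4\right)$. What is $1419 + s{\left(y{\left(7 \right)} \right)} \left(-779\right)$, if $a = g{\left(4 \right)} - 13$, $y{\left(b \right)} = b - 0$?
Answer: $-8708$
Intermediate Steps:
$g{\left(v \right)} = \left(-4 + v\right) \left(3 + v\right)$ ($g{\left(v \right)} = \left(3 + v\right) \left(-4 + v\right) = \left(-4 + v\right) \left(3 + v\right)$)
$y{\left(b \right)} = b$ ($y{\left(b \right)} = b + 0 = b$)
$a = -13$ ($a = \left(-12 + 4^{2} - 4\right) - 13 = \left(-12 + 16 - 4\right) - 13 = 0 - 13 = -13$)
$s{\left(E \right)} = 13$ ($s{\left(E \right)} = \left(-1\right) \left(-13\right) = 13$)
$1419 + s{\left(y{\left(7 \right)} \right)} \left(-779\right) = 1419 + 13 \left(-779\right) = 1419 - 10127 = -8708$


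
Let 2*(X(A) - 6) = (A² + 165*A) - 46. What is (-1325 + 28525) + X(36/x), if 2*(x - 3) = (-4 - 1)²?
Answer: 26309595/961 ≈ 27377.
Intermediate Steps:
x = 31/2 (x = 3 + (-4 - 1)²/2 = 3 + (½)*(-5)² = 3 + (½)*25 = 3 + 25/2 = 31/2 ≈ 15.500)
X(A) = -17 + A²/2 + 165*A/2 (X(A) = 6 + ((A² + 165*A) - 46)/2 = 6 + (-46 + A² + 165*A)/2 = 6 + (-23 + A²/2 + 165*A/2) = -17 + A²/2 + 165*A/2)
(-1325 + 28525) + X(36/x) = (-1325 + 28525) + (-17 + (36/(31/2))²/2 + 165*(36/(31/2))/2) = 27200 + (-17 + (36*(2/31))²/2 + 165*(36*(2/31))/2) = 27200 + (-17 + (72/31)²/2 + (165/2)*(72/31)) = 27200 + (-17 + (½)*(5184/961) + 5940/31) = 27200 + (-17 + 2592/961 + 5940/31) = 27200 + 170395/961 = 26309595/961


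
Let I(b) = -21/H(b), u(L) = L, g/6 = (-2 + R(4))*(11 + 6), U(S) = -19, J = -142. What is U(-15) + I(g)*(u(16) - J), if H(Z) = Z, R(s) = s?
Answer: -1199/34 ≈ -35.265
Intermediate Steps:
g = 204 (g = 6*((-2 + 4)*(11 + 6)) = 6*(2*17) = 6*34 = 204)
I(b) = -21/b
U(-15) + I(g)*(u(16) - J) = -19 + (-21/204)*(16 - 1*(-142)) = -19 + (-21*1/204)*(16 + 142) = -19 - 7/68*158 = -19 - 553/34 = -1199/34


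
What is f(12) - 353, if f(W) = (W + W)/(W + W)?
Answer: -352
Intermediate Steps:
f(W) = 1 (f(W) = (2*W)/((2*W)) = (2*W)*(1/(2*W)) = 1)
f(12) - 353 = 1 - 353 = -352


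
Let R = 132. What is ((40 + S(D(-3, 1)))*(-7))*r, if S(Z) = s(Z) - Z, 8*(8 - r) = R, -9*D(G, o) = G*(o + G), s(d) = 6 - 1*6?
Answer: 7259/3 ≈ 2419.7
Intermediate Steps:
s(d) = 0 (s(d) = 6 - 6 = 0)
D(G, o) = -G*(G + o)/9 (D(G, o) = -G*(o + G)/9 = -G*(G + o)/9)
r = -17/2 (r = 8 - 1/8*132 = 8 - 33/2 = -17/2 ≈ -8.5000)
S(Z) = -Z (S(Z) = 0 - Z = -Z)
((40 + S(D(-3, 1)))*(-7))*r = ((40 - (-1)*(-3)*(-3 + 1)/9)*(-7))*(-17/2) = ((40 - (-1)*(-3)*(-2)/9)*(-7))*(-17/2) = ((40 - 1*(-2/3))*(-7))*(-17/2) = ((40 + 2/3)*(-7))*(-17/2) = ((122/3)*(-7))*(-17/2) = -854/3*(-17/2) = 7259/3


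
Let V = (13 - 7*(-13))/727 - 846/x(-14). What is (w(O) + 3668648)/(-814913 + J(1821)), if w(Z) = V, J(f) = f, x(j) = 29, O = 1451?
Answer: -38672746879/8571209318 ≈ -4.5119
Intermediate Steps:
V = -612026/21083 (V = (13 - 7*(-13))/727 - 846/29 = (13 + 91)*(1/727) - 846*1/29 = 104*(1/727) - 846/29 = 104/727 - 846/29 = -612026/21083 ≈ -29.029)
w(Z) = -612026/21083
(w(O) + 3668648)/(-814913 + J(1821)) = (-612026/21083 + 3668648)/(-814913 + 1821) = (77345493758/21083)/(-813092) = (77345493758/21083)*(-1/813092) = -38672746879/8571209318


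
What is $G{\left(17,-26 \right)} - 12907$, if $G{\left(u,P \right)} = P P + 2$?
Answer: $-12229$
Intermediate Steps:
$G{\left(u,P \right)} = 2 + P^{2}$ ($G{\left(u,P \right)} = P^{2} + 2 = 2 + P^{2}$)
$G{\left(17,-26 \right)} - 12907 = \left(2 + \left(-26\right)^{2}\right) - 12907 = \left(2 + 676\right) - 12907 = 678 - 12907 = -12229$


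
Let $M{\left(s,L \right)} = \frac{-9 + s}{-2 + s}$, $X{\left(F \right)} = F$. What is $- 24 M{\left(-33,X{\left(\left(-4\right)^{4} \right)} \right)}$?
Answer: $- \frac{144}{5} \approx -28.8$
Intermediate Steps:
$M{\left(s,L \right)} = \frac{-9 + s}{-2 + s}$
$- 24 M{\left(-33,X{\left(\left(-4\right)^{4} \right)} \right)} = - 24 \frac{-9 - 33}{-2 - 33} = - 24 \frac{1}{-35} \left(-42\right) = - 24 \left(\left(- \frac{1}{35}\right) \left(-42\right)\right) = \left(-24\right) \frac{6}{5} = - \frac{144}{5}$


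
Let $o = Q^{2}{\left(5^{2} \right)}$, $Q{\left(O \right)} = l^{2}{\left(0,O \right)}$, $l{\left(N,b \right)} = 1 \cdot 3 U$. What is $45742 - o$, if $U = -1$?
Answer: $45661$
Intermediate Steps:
$l{\left(N,b \right)} = -3$ ($l{\left(N,b \right)} = 1 \cdot 3 \left(-1\right) = 3 \left(-1\right) = -3$)
$Q{\left(O \right)} = 9$ ($Q{\left(O \right)} = \left(-3\right)^{2} = 9$)
$o = 81$ ($o = 9^{2} = 81$)
$45742 - o = 45742 - 81 = 45661$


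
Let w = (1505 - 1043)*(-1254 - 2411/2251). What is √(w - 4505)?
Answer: I*√2960891083235/2251 ≈ 764.43*I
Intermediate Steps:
w = -1305226230/2251 (w = 462*(-1254 - 2411*1/2251) = 462*(-1254 - 2411/2251) = 462*(-2825165/2251) = -1305226230/2251 ≈ -5.7984e+5)
√(w - 4505) = √(-1305226230/2251 - 4505) = √(-1315366985/2251) = I*√2960891083235/2251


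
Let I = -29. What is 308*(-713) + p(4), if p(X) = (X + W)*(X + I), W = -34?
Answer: -218854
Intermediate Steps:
p(X) = (-34 + X)*(-29 + X) (p(X) = (X - 34)*(X - 29) = (-34 + X)*(-29 + X))
308*(-713) + p(4) = 308*(-713) + (986 + 4² - 63*4) = -219604 + (986 + 16 - 252) = -219604 + 750 = -218854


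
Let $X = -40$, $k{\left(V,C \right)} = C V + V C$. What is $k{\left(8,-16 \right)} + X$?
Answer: $-296$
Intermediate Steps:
$k{\left(V,C \right)} = 2 C V$ ($k{\left(V,C \right)} = C V + C V = 2 C V$)
$k{\left(8,-16 \right)} + X = 2 \left(-16\right) 8 - 40 = -256 - 40 = -296$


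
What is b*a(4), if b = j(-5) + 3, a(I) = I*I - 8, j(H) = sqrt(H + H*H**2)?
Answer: 24 + 8*I*sqrt(130) ≈ 24.0 + 91.214*I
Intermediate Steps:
j(H) = sqrt(H + H**3)
a(I) = -8 + I**2 (a(I) = I**2 - 8 = -8 + I**2)
b = 3 + I*sqrt(130) (b = sqrt(-5 + (-5)**3) + 3 = sqrt(-5 - 125) + 3 = sqrt(-130) + 3 = I*sqrt(130) + 3 = 3 + I*sqrt(130) ≈ 3.0 + 11.402*I)
b*a(4) = (3 + I*sqrt(130))*(-8 + 4**2) = (3 + I*sqrt(130))*(-8 + 16) = (3 + I*sqrt(130))*8 = 24 + 8*I*sqrt(130)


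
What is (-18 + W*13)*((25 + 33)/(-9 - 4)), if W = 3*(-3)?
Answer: 7830/13 ≈ 602.31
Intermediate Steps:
W = -9
(-18 + W*13)*((25 + 33)/(-9 - 4)) = (-18 - 9*13)*((25 + 33)/(-9 - 4)) = (-18 - 117)*(58/(-13)) = -7830*(-1)/13 = -135*(-58/13) = 7830/13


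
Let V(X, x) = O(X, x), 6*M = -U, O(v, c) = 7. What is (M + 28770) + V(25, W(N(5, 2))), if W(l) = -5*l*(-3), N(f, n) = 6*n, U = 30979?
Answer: 141683/6 ≈ 23614.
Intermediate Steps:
W(l) = 15*l
M = -30979/6 (M = (-1*30979)/6 = (⅙)*(-30979) = -30979/6 ≈ -5163.2)
V(X, x) = 7
(M + 28770) + V(25, W(N(5, 2))) = (-30979/6 + 28770) + 7 = 141641/6 + 7 = 141683/6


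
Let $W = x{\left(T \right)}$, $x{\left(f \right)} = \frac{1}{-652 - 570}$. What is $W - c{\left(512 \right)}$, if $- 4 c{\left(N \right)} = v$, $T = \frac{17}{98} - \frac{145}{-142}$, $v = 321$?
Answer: $\frac{196129}{2444} \approx 80.249$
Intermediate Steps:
$T = \frac{4156}{3479}$ ($T = 17 \cdot \frac{1}{98} - - \frac{145}{142} = \frac{17}{98} + \frac{145}{142} = \frac{4156}{3479} \approx 1.1946$)
$x{\left(f \right)} = - \frac{1}{1222}$ ($x{\left(f \right)} = \frac{1}{-1222} = - \frac{1}{1222}$)
$c{\left(N \right)} = - \frac{321}{4}$ ($c{\left(N \right)} = \left(- \frac{1}{4}\right) 321 = - \frac{321}{4}$)
$W = - \frac{1}{1222} \approx -0.00081833$
$W - c{\left(512 \right)} = - \frac{1}{1222} - - \frac{321}{4} = - \frac{1}{1222} + \frac{321}{4} = \frac{196129}{2444}$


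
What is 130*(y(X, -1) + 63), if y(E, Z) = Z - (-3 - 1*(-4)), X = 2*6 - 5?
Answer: 7930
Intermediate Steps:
X = 7 (X = 12 - 5 = 7)
y(E, Z) = -1 + Z (y(E, Z) = Z - (-3 + 4) = Z - 1*1 = Z - 1 = -1 + Z)
130*(y(X, -1) + 63) = 130*((-1 - 1) + 63) = 130*(-2 + 63) = 130*61 = 7930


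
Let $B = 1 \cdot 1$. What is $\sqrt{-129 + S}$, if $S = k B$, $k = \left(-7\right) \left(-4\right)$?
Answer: $i \sqrt{101} \approx 10.05 i$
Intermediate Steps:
$k = 28$
$B = 1$
$S = 28$ ($S = 28 \cdot 1 = 28$)
$\sqrt{-129 + S} = \sqrt{-129 + 28} = \sqrt{-101} = i \sqrt{101}$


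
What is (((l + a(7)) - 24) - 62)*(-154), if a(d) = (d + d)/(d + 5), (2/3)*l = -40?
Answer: 66913/3 ≈ 22304.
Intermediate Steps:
l = -60 (l = (3/2)*(-40) = -60)
a(d) = 2*d/(5 + d) (a(d) = (2*d)/(5 + d) = 2*d/(5 + d))
(((l + a(7)) - 24) - 62)*(-154) = (((-60 + 2*7/(5 + 7)) - 24) - 62)*(-154) = (((-60 + 2*7/12) - 24) - 62)*(-154) = (((-60 + 2*7*(1/12)) - 24) - 62)*(-154) = (((-60 + 7/6) - 24) - 62)*(-154) = ((-353/6 - 24) - 62)*(-154) = (-497/6 - 62)*(-154) = -869/6*(-154) = 66913/3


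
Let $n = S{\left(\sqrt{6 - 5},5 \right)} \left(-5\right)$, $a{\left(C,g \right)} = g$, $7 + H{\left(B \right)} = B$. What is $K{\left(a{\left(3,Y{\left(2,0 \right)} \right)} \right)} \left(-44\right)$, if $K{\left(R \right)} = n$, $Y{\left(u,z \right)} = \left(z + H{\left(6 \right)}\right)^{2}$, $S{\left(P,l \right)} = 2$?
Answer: $440$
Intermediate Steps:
$H{\left(B \right)} = -7 + B$
$Y{\left(u,z \right)} = \left(-1 + z\right)^{2}$ ($Y{\left(u,z \right)} = \left(z + \left(-7 + 6\right)\right)^{2} = \left(z - 1\right)^{2} = \left(-1 + z\right)^{2}$)
$n = -10$ ($n = 2 \left(-5\right) = -10$)
$K{\left(R \right)} = -10$
$K{\left(a{\left(3,Y{\left(2,0 \right)} \right)} \right)} \left(-44\right) = \left(-10\right) \left(-44\right) = 440$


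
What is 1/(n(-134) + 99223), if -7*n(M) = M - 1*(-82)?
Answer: 7/694613 ≈ 1.0078e-5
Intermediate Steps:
n(M) = -82/7 - M/7 (n(M) = -(M - 1*(-82))/7 = -(M + 82)/7 = -(82 + M)/7 = -82/7 - M/7)
1/(n(-134) + 99223) = 1/((-82/7 - ⅐*(-134)) + 99223) = 1/((-82/7 + 134/7) + 99223) = 1/(52/7 + 99223) = 1/(694613/7) = 7/694613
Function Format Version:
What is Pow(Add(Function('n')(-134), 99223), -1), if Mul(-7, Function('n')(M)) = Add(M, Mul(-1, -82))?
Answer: Rational(7, 694613) ≈ 1.0078e-5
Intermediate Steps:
Function('n')(M) = Add(Rational(-82, 7), Mul(Rational(-1, 7), M)) (Function('n')(M) = Mul(Rational(-1, 7), Add(M, Mul(-1, -82))) = Mul(Rational(-1, 7), Add(M, 82)) = Mul(Rational(-1, 7), Add(82, M)) = Add(Rational(-82, 7), Mul(Rational(-1, 7), M)))
Pow(Add(Function('n')(-134), 99223), -1) = Pow(Add(Add(Rational(-82, 7), Mul(Rational(-1, 7), -134)), 99223), -1) = Pow(Add(Add(Rational(-82, 7), Rational(134, 7)), 99223), -1) = Pow(Add(Rational(52, 7), 99223), -1) = Pow(Rational(694613, 7), -1) = Rational(7, 694613)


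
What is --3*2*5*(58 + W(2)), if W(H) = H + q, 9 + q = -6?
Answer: 1350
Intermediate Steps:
q = -15 (q = -9 - 6 = -15)
W(H) = -15 + H (W(H) = H - 15 = -15 + H)
--3*2*5*(58 + W(2)) = --3*2*5*(58 + (-15 + 2)) = -(-6*5)*(58 - 13) = -(-30)*45 = -1*(-1350) = 1350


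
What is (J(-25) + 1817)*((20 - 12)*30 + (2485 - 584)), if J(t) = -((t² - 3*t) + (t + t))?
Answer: 2498547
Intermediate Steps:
J(t) = t - t² (J(t) = -((t² - 3*t) + 2*t) = -(t² - t) = t - t²)
(J(-25) + 1817)*((20 - 12)*30 + (2485 - 584)) = (-25*(1 - 1*(-25)) + 1817)*((20 - 12)*30 + (2485 - 584)) = (-25*(1 + 25) + 1817)*(8*30 + 1901) = (-25*26 + 1817)*(240 + 1901) = (-650 + 1817)*2141 = 1167*2141 = 2498547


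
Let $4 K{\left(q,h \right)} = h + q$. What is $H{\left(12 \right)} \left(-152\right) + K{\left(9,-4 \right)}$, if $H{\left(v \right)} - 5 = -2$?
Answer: $- \frac{1819}{4} \approx -454.75$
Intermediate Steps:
$H{\left(v \right)} = 3$ ($H{\left(v \right)} = 5 - 2 = 3$)
$K{\left(q,h \right)} = \frac{h}{4} + \frac{q}{4}$ ($K{\left(q,h \right)} = \frac{h + q}{4} = \frac{h}{4} + \frac{q}{4}$)
$H{\left(12 \right)} \left(-152\right) + K{\left(9,-4 \right)} = 3 \left(-152\right) + \left(\frac{1}{4} \left(-4\right) + \frac{1}{4} \cdot 9\right) = -456 + \left(-1 + \frac{9}{4}\right) = -456 + \frac{5}{4} = - \frac{1819}{4}$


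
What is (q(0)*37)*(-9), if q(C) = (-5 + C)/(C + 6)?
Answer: 555/2 ≈ 277.50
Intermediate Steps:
q(C) = (-5 + C)/(6 + C)
(q(0)*37)*(-9) = (((-5 + 0)/(6 + 0))*37)*(-9) = ((-5/6)*37)*(-9) = (((1/6)*(-5))*37)*(-9) = -5/6*37*(-9) = -185/6*(-9) = 555/2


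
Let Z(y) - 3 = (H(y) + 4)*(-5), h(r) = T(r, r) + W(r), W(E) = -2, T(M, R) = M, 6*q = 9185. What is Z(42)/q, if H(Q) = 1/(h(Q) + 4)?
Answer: -2259/202070 ≈ -0.011179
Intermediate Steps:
q = 9185/6 (q = (⅙)*9185 = 9185/6 ≈ 1530.8)
h(r) = -2 + r (h(r) = r - 2 = -2 + r)
H(Q) = 1/(2 + Q) (H(Q) = 1/((-2 + Q) + 4) = 1/(2 + Q))
Z(y) = -17 - 5/(2 + y) (Z(y) = 3 + (1/(2 + y) + 4)*(-5) = 3 + (4 + 1/(2 + y))*(-5) = 3 + (-20 - 5/(2 + y)) = -17 - 5/(2 + y))
Z(42)/q = ((-39 - 17*42)/(2 + 42))/(9185/6) = ((-39 - 714)/44)*(6/9185) = ((1/44)*(-753))*(6/9185) = -753/44*6/9185 = -2259/202070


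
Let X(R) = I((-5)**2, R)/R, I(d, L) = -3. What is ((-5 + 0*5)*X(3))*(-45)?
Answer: -225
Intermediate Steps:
X(R) = -3/R
((-5 + 0*5)*X(3))*(-45) = ((-5 + 0*5)*(-3/3))*(-45) = ((-5 + 0)*(-3*1/3))*(-45) = -5*(-1)*(-45) = 5*(-45) = -225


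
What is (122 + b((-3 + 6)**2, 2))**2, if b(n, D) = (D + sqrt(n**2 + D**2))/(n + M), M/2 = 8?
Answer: (3052 + sqrt(85))**2/625 ≈ 14994.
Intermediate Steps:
M = 16 (M = 2*8 = 16)
b(n, D) = (D + sqrt(D**2 + n**2))/(16 + n) (b(n, D) = (D + sqrt(n**2 + D**2))/(n + 16) = (D + sqrt(D**2 + n**2))/(16 + n))
(122 + b((-3 + 6)**2, 2))**2 = (122 + (2 + sqrt(2**2 + ((-3 + 6)**2)**2))/(16 + (-3 + 6)**2))**2 = (122 + (2 + sqrt(4 + (3**2)**2))/(16 + 3**2))**2 = (122 + (2 + sqrt(4 + 9**2))/(16 + 9))**2 = (122 + (2 + sqrt(4 + 81))/25)**2 = (122 + (2 + sqrt(85))/25)**2 = (122 + (2/25 + sqrt(85)/25))**2 = (3052/25 + sqrt(85)/25)**2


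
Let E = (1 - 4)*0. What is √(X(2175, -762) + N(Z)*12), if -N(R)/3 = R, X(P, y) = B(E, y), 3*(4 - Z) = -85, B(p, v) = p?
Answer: 2*I*√291 ≈ 34.117*I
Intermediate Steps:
E = 0 (E = -3*0 = 0)
Z = 97/3 (Z = 4 - ⅓*(-85) = 4 + 85/3 = 97/3 ≈ 32.333)
X(P, y) = 0
N(R) = -3*R
√(X(2175, -762) + N(Z)*12) = √(0 - 3*97/3*12) = √(0 - 97*12) = √(0 - 1164) = √(-1164) = 2*I*√291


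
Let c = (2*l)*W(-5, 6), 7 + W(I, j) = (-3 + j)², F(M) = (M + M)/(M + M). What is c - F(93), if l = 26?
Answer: 103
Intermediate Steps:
F(M) = 1 (F(M) = (2*M)/((2*M)) = (2*M)*(1/(2*M)) = 1)
W(I, j) = -7 + (-3 + j)²
c = 104 (c = (2*26)*(-7 + (-3 + 6)²) = 52*(-7 + 3²) = 52*(-7 + 9) = 52*2 = 104)
c - F(93) = 104 - 1*1 = 104 - 1 = 103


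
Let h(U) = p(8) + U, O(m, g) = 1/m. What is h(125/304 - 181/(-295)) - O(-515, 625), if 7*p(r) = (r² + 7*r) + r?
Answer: 1248725851/64659280 ≈ 19.312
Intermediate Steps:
p(r) = r²/7 + 8*r/7 (p(r) = ((r² + 7*r) + r)/7 = (r² + 8*r)/7 = r²/7 + 8*r/7)
h(U) = 128/7 + U (h(U) = (⅐)*8*(8 + 8) + U = (⅐)*8*16 + U = 128/7 + U)
h(125/304 - 181/(-295)) - O(-515, 625) = (128/7 + (125/304 - 181/(-295))) - 1/(-515) = (128/7 + (125*(1/304) - 181*(-1/295))) - 1*(-1/515) = (128/7 + (125/304 + 181/295)) + 1/515 = (128/7 + 91899/89680) + 1/515 = 12122333/627760 + 1/515 = 1248725851/64659280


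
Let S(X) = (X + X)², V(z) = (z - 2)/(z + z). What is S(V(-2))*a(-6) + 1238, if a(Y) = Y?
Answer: 1214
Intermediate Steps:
V(z) = (-2 + z)/(2*z) (V(z) = (-2 + z)/((2*z)) = (-2 + z)*(1/(2*z)) = (-2 + z)/(2*z))
S(X) = 4*X² (S(X) = (2*X)² = 4*X²)
S(V(-2))*a(-6) + 1238 = (4*((½)*(-2 - 2)/(-2))²)*(-6) + 1238 = (4*((½)*(-½)*(-4))²)*(-6) + 1238 = (4*1²)*(-6) + 1238 = (4*1)*(-6) + 1238 = 4*(-6) + 1238 = -24 + 1238 = 1214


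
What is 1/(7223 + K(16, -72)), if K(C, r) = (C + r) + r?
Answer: 1/7095 ≈ 0.00014094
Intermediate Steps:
K(C, r) = C + 2*r
1/(7223 + K(16, -72)) = 1/(7223 + (16 + 2*(-72))) = 1/(7223 + (16 - 144)) = 1/(7223 - 128) = 1/7095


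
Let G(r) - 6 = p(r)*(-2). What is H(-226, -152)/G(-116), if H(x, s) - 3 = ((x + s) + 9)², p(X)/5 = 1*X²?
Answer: -9726/9611 ≈ -1.0120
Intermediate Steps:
p(X) = 5*X² (p(X) = 5*(1*X²) = 5*X²)
H(x, s) = 3 + (9 + s + x)² (H(x, s) = 3 + ((x + s) + 9)² = 3 + ((s + x) + 9)² = 3 + (9 + s + x)²)
G(r) = 6 - 10*r² (G(r) = 6 + (5*r²)*(-2) = 6 - 10*r²)
H(-226, -152)/G(-116) = (3 + (9 - 152 - 226)²)/(6 - 10*(-116)²) = (3 + (-369)²)/(6 - 10*13456) = (3 + 136161)/(6 - 134560) = 136164/(-134554) = 136164*(-1/134554) = -9726/9611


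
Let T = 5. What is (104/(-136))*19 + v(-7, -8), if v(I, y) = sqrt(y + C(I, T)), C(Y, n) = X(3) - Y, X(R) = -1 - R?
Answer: -247/17 + I*sqrt(5) ≈ -14.529 + 2.2361*I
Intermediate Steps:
C(Y, n) = -4 - Y (C(Y, n) = (-1 - 1*3) - Y = (-1 - 3) - Y = -4 - Y)
v(I, y) = sqrt(-4 + y - I) (v(I, y) = sqrt(y + (-4 - I)) = sqrt(-4 + y - I))
(104/(-136))*19 + v(-7, -8) = (104/(-136))*19 + sqrt(-4 - 8 - 1*(-7)) = (104*(-1/136))*19 + sqrt(-4 - 8 + 7) = -13/17*19 + sqrt(-5) = -247/17 + I*sqrt(5)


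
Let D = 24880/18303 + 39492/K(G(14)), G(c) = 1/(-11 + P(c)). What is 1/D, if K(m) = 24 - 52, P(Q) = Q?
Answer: -128121/180531359 ≈ -0.00070969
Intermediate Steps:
G(c) = 1/(-11 + c)
K(m) = -28
D = -180531359/128121 (D = 24880/18303 + 39492/(-28) = 24880*(1/18303) + 39492*(-1/28) = 24880/18303 - 9873/7 = -180531359/128121 ≈ -1409.1)
1/D = 1/(-180531359/128121) = -128121/180531359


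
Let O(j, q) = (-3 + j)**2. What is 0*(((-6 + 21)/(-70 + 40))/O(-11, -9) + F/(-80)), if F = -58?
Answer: 0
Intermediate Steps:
0*(((-6 + 21)/(-70 + 40))/O(-11, -9) + F/(-80)) = 0*(((-6 + 21)/(-70 + 40))/((-3 - 11)**2) - 58/(-80)) = 0*((15/(-30))/((-14)**2) - 58*(-1/80)) = 0*((15*(-1/30))/196 + 29/40) = 0*(-1/2*1/196 + 29/40) = 0*(-1/392 + 29/40) = 0*(177/245) = 0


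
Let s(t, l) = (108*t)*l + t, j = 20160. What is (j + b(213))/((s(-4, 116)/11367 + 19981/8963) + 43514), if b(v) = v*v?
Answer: 6676253165709/4433089601713 ≈ 1.5060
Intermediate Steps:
s(t, l) = t + 108*l*t (s(t, l) = 108*l*t + t = t + 108*l*t)
b(v) = v**2
(j + b(213))/((s(-4, 116)/11367 + 19981/8963) + 43514) = (20160 + 213**2)/((-4*(1 + 108*116)/11367 + 19981/8963) + 43514) = (20160 + 45369)/((-4*(1 + 12528)*(1/11367) + 19981*(1/8963)) + 43514) = 65529/((-4*12529*(1/11367) + 19981/8963) + 43514) = 65529/((-50116*1/11367 + 19981/8963) + 43514) = 65529/((-50116/11367 + 19981/8963) + 43514) = 65529/(-222065681/101882421 + 43514) = 65529/(4433089601713/101882421) = 65529*(101882421/4433089601713) = 6676253165709/4433089601713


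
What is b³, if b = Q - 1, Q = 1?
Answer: 0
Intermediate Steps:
b = 0 (b = 1 - 1 = 0)
b³ = 0³ = 0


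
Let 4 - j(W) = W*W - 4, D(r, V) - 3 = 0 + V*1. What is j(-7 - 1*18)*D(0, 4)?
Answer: -4319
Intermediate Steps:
D(r, V) = 3 + V (D(r, V) = 3 + (0 + V*1) = 3 + (0 + V) = 3 + V)
j(W) = 8 - W² (j(W) = 4 - (W*W - 4) = 4 - (W² - 4) = 4 - (-4 + W²) = 4 + (4 - W²) = 8 - W²)
j(-7 - 1*18)*D(0, 4) = (8 - (-7 - 1*18)²)*(3 + 4) = (8 - (-7 - 18)²)*7 = (8 - 1*(-25)²)*7 = (8 - 1*625)*7 = (8 - 625)*7 = -617*7 = -4319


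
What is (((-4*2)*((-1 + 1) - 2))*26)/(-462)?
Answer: -208/231 ≈ -0.90043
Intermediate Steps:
(((-4*2)*((-1 + 1) - 2))*26)/(-462) = (-8*(0 - 2)*26)*(-1/462) = (-8*(-2)*26)*(-1/462) = (16*26)*(-1/462) = 416*(-1/462) = -208/231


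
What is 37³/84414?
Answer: 50653/84414 ≈ 0.60005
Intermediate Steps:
37³/84414 = 50653*(1/84414) = 50653/84414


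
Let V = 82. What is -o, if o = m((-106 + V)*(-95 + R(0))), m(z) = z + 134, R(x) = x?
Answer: -2414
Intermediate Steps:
m(z) = 134 + z
o = 2414 (o = 134 + (-106 + 82)*(-95 + 0) = 134 - 24*(-95) = 134 + 2280 = 2414)
-o = -1*2414 = -2414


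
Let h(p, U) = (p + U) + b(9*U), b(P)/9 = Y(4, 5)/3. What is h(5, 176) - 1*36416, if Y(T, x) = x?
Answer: -36220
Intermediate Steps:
b(P) = 15 (b(P) = 9*(5/3) = 15)
h(p, U) = 15 + U + p (h(p, U) = (p + U) + 15 = (U + p) + 15 = 15 + U + p)
h(5, 176) - 1*36416 = (15 + 176 + 5) - 1*36416 = 196 - 36416 = -36220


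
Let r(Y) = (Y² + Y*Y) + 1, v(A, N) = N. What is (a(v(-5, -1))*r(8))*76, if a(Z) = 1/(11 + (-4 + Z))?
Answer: 1634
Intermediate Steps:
r(Y) = 1 + 2*Y² (r(Y) = (Y² + Y²) + 1 = 2*Y² + 1 = 1 + 2*Y²)
a(Z) = 1/(7 + Z)
(a(v(-5, -1))*r(8))*76 = ((1 + 2*8²)/(7 - 1))*76 = ((1 + 2*64)/6)*76 = ((1 + 128)/6)*76 = ((⅙)*129)*76 = (43/2)*76 = 1634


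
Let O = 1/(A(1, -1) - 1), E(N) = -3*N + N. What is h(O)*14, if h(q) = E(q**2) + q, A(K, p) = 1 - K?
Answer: -42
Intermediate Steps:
E(N) = -2*N
O = -1 (O = 1/((1 - 1*1) - 1) = 1/((1 - 1) - 1) = 1/(0 - 1) = 1/(-1) = -1)
h(q) = q - 2*q**2 (h(q) = -2*q**2 + q = q - 2*q**2)
h(O)*14 = -(1 - 2*(-1))*14 = -(1 + 2)*14 = -1*3*14 = -3*14 = -42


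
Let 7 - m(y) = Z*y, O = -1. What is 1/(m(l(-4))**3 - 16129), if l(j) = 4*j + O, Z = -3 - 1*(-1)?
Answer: -1/35812 ≈ -2.7924e-5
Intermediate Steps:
Z = -2 (Z = -3 + 1 = -2)
l(j) = -1 + 4*j (l(j) = 4*j - 1 = -1 + 4*j)
m(y) = 7 + 2*y (m(y) = 7 - (-2)*y = 7 + 2*y)
1/(m(l(-4))**3 - 16129) = 1/((7 + 2*(-1 + 4*(-4)))**3 - 16129) = 1/((7 + 2*(-1 - 16))**3 - 16129) = 1/((7 + 2*(-17))**3 - 16129) = 1/((7 - 34)**3 - 16129) = 1/((-27)**3 - 16129) = 1/(-19683 - 16129) = 1/(-35812) = -1/35812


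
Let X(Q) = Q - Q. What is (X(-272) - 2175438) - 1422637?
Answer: -3598075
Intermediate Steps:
X(Q) = 0
(X(-272) - 2175438) - 1422637 = (0 - 2175438) - 1422637 = -2175438 - 1422637 = -3598075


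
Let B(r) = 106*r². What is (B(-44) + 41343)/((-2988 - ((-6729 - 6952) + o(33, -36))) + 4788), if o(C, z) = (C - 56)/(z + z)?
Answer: 17752248/1114609 ≈ 15.927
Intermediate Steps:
o(C, z) = (-56 + C)/(2*z) (o(C, z) = (-56 + C)/((2*z)) = (-56 + C)*(1/(2*z)) = (-56 + C)/(2*z))
(B(-44) + 41343)/((-2988 - ((-6729 - 6952) + o(33, -36))) + 4788) = (106*(-44)² + 41343)/((-2988 - ((-6729 - 6952) + (½)*(-56 + 33)/(-36))) + 4788) = (106*1936 + 41343)/((-2988 - (-13681 + (½)*(-1/36)*(-23))) + 4788) = (205216 + 41343)/((-2988 - (-13681 + 23/72)) + 4788) = 246559/((-2988 - 1*(-985009/72)) + 4788) = 246559/((-2988 + 985009/72) + 4788) = 246559/(769873/72 + 4788) = 246559/(1114609/72) = 246559*(72/1114609) = 17752248/1114609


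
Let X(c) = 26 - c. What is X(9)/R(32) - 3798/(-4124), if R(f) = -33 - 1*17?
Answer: 14974/25775 ≈ 0.58095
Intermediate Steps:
R(f) = -50 (R(f) = -33 - 17 = -50)
X(9)/R(32) - 3798/(-4124) = (26 - 1*9)/(-50) - 3798/(-4124) = (26 - 9)*(-1/50) - 3798*(-1/4124) = 17*(-1/50) + 1899/2062 = -17/50 + 1899/2062 = 14974/25775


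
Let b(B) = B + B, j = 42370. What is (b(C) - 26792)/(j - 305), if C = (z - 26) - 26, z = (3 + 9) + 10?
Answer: -26852/42065 ≈ -0.63835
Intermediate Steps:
z = 22 (z = 12 + 10 = 22)
C = -30 (C = (22 - 26) - 26 = -4 - 26 = -30)
b(B) = 2*B
(b(C) - 26792)/(j - 305) = (2*(-30) - 26792)/(42370 - 305) = (-60 - 26792)/42065 = -26852*1/42065 = -26852/42065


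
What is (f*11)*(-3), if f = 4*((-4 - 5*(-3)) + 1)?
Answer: -1584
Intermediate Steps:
f = 48 (f = 4*((-4 + 15) + 1) = 4*(11 + 1) = 4*12 = 48)
(f*11)*(-3) = (48*11)*(-3) = 528*(-3) = -1584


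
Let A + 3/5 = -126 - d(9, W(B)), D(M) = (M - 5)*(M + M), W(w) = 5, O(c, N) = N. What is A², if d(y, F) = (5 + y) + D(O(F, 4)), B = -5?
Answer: 439569/25 ≈ 17583.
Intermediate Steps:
D(M) = 2*M*(-5 + M) (D(M) = (-5 + M)*(2*M) = 2*M*(-5 + M))
d(y, F) = -3 + y (d(y, F) = (5 + y) + 2*4*(-5 + 4) = (5 + y) + 2*4*(-1) = (5 + y) - 8 = -3 + y)
A = -663/5 (A = -⅗ + (-126 - (-3 + 9)) = -⅗ + (-126 - 1*6) = -⅗ + (-126 - 6) = -⅗ - 132 = -663/5 ≈ -132.60)
A² = (-663/5)² = 439569/25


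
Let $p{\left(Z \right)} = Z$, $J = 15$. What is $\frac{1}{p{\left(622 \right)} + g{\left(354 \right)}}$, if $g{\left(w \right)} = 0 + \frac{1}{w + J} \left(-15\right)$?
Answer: $\frac{123}{76501} \approx 0.0016078$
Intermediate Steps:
$g{\left(w \right)} = - \frac{15}{15 + w}$ ($g{\left(w \right)} = 0 + \frac{1}{w + 15} \left(-15\right) = 0 + \frac{1}{15 + w} \left(-15\right) = 0 - \frac{15}{15 + w} = - \frac{15}{15 + w}$)
$\frac{1}{p{\left(622 \right)} + g{\left(354 \right)}} = \frac{1}{622 - \frac{15}{15 + 354}} = \frac{1}{622 - \frac{15}{369}} = \frac{1}{622 - \frac{5}{123}} = \frac{1}{\frac{76501}{123}} = \frac{123}{76501}$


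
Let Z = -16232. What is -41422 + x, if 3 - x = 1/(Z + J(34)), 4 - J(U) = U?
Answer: -673555777/16262 ≈ -41419.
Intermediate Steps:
J(U) = 4 - U
x = 48787/16262 (x = 3 - 1/(-16232 + (4 - 1*34)) = 3 - 1/(-16232 + (4 - 34)) = 3 - 1/(-16232 - 30) = 3 - 1/(-16262) = 3 - 1*(-1/16262) = 3 + 1/16262 = 48787/16262 ≈ 3.0001)
-41422 + x = -41422 + 48787/16262 = -673555777/16262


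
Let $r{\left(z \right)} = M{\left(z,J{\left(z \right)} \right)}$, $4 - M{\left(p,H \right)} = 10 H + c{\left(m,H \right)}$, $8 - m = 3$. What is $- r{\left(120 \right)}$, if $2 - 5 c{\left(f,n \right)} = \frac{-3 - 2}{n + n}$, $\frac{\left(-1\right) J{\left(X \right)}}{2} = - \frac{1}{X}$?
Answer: $\frac{797}{30} \approx 26.567$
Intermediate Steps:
$m = 5$ ($m = 8 - 3 = 5$)
$J{\left(X \right)} = \frac{2}{X}$ ($J{\left(X \right)} = - 2 \left(- \frac{1}{X}\right) = \frac{2}{X}$)
$c{\left(f,n \right)} = \frac{2}{5} + \frac{1}{2 n}$ ($c{\left(f,n \right)} = \frac{2}{5} - \frac{\left(-3 - 2\right) \frac{1}{n + n}}{5} = \frac{2}{5} - \frac{\left(-5\right) \frac{1}{2 n}}{5} = \frac{2}{5} - \frac{\left(- \frac{5}{2}\right) \frac{1}{n}}{5} = \frac{2}{5} + \frac{1}{2 n}$)
$M{\left(p,H \right)} = 4 - 10 H - \frac{5 + 4 H}{10 H}$ ($M{\left(p,H \right)} = 4 - \left(10 H + \frac{5 + 4 H}{10 H}\right) = 4 - 10 H - \frac{5 + 4 H}{10 H}$)
$r{\left(z \right)} = \frac{18}{5} - \frac{20}{z} - \frac{z}{4}$ ($r{\left(z \right)} = \frac{18}{5} - 10 \frac{2}{z} - \frac{1}{2 \frac{2}{z}} = \frac{18}{5} - \frac{20}{z} - \frac{\frac{1}{2} z}{2} = \frac{18}{5} - \frac{20}{z} - \frac{z}{4}$)
$- r{\left(120 \right)} = - (\frac{18}{5} - \frac{20}{120} - 30) = - (\frac{18}{5} - \frac{1}{6} - 30) = \left(-1\right) \left(- \frac{797}{30}\right) = \frac{797}{30}$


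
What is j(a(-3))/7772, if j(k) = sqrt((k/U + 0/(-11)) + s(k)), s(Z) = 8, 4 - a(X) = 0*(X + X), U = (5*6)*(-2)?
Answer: sqrt(1785)/116580 ≈ 0.00036241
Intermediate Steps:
U = -60 (U = 30*(-2) = -60)
a(X) = 4 (a(X) = 4 - 0*(X + X) = 4 - 0*2*X = 4 - 1*0 = 4 + 0 = 4)
j(k) = sqrt(8 - k/60) (j(k) = sqrt((k/(-60) + 0/(-11)) + 8) = sqrt((k*(-1/60) + 0*(-1/11)) + 8) = sqrt((-k/60 + 0) + 8) = sqrt(-k/60 + 8) = sqrt(8 - k/60))
j(a(-3))/7772 = (sqrt(7200 - 15*4)/30)/7772 = (sqrt(7200 - 60)/30)*(1/7772) = (sqrt(7140)/30)*(1/7772) = ((2*sqrt(1785))/30)*(1/7772) = (sqrt(1785)/15)*(1/7772) = sqrt(1785)/116580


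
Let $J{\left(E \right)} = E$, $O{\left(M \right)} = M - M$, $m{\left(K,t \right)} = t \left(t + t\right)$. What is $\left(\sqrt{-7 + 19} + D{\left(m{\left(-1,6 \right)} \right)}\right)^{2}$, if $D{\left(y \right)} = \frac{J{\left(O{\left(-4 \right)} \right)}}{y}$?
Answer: $12$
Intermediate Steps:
$m{\left(K,t \right)} = 2 t^{2}$ ($m{\left(K,t \right)} = t 2 t = 2 t^{2}$)
$O{\left(M \right)} = 0$
$D{\left(y \right)} = 0$ ($D{\left(y \right)} = \frac{0}{y} = 0$)
$\left(\sqrt{-7 + 19} + D{\left(m{\left(-1,6 \right)} \right)}\right)^{2} = \left(\sqrt{-7 + 19} + 0\right)^{2} = \left(\sqrt{12} + 0\right)^{2} = \left(2 \sqrt{3} + 0\right)^{2} = \left(2 \sqrt{3}\right)^{2} = 12$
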